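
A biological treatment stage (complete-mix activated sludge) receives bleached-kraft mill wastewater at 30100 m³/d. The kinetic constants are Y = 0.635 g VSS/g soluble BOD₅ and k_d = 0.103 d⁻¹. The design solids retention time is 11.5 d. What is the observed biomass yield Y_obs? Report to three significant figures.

Y_obs ≈ 0.291 g VSS/g soluble BOD₅

The observed yield is Y_obs = Y/(1 + k_d·θ_c) = 0.635 / (1 + 0.103 × 11.5) = 0.635 / 2.184 = 0.2907 g VSS per g soluble BOD₅ removed.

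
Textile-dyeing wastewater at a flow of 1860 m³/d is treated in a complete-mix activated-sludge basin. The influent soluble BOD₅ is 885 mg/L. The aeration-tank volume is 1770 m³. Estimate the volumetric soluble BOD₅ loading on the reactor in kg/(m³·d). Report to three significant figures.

Applied soluble BOD₅ load per unit volume = Q·S₀/V = (1860 × 885/1000)/1770 = 0.9300 kg soluble BOD₅·m⁻³·d⁻¹.

L_v ≈ 0.930 kg soluble BOD₅/(m³·d)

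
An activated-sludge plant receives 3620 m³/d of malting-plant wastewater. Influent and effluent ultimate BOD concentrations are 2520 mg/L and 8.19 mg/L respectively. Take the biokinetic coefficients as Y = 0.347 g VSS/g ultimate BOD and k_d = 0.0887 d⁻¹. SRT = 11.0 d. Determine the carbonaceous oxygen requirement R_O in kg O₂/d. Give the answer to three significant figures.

Correct the yield for decay: Y_obs = Y/(1 + k_d θ_c) = 0.347 / (1 + 0.0887 × 11.0) = 0.347 / 1.976 = 0.1756.
Mass of ultimate BOD removed per day: Q(S₀ − S) = 3620 × 2512 g/m³ = 9093 kg/d.
Biomass synthesised: P_X = Y_obs × 9093 = 1597 kg VSS/d.
R_O = Q·ΔS − 1.42 P_X = 9093 − 2268 = 6825 kg O₂/d.

R_O ≈ 6830 kg O₂/d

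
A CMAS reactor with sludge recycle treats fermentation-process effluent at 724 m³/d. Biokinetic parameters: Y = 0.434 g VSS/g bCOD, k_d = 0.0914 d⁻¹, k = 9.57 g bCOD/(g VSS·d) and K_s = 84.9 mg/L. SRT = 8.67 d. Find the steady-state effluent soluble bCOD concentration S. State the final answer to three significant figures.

S ≈ 4.45 mg/L

Effluent substrate depends only on kinetics and SRT: S = K_s(1 + k_d θ_c) / [θ_c(Yk − k_d) − 1] = 84.9 × (1 + 0.0914 × 8.67) / [8.67 × (0.434 × 9.57 − 0.0914) − 1] = 152.2 / 34.22 = 4.447 mg/L.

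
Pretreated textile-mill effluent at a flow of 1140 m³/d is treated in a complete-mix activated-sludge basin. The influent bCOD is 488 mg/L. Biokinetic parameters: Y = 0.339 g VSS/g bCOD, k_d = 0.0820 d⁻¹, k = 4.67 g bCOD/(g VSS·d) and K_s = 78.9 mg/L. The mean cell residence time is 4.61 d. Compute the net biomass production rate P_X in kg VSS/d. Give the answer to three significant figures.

P_X ≈ 132 kg VSS/d

For a completely mixed reactor with recycle the Lawrence–McCarty relation gives S = K_s·(1 + k_d·θ_c) / [θ_c·(Y·k − k_d) − 1] = 78.9 × (1 + 0.0820 × 4.61) / [4.61 × (0.339 × 4.67 − 0.0820) − 1] = 108.7 / 5.920 = 18.37 mg/L.
Observed yield with endogenous decay: Y_obs = Y / (1 + k_d·θ_c) = 0.339 / (1 + 0.0820 × 4.61) = 0.339 / 1.378 = 0.2460 g VSS/g bCOD.
Mass of bCOD removed per day: Q(S₀ − S) = 1140 × 469.6 g/m³ = 535.3 kg/d.
So the net sludge growth is P_X = 0.2460 × 535.3 = 131.7 kg VSS/d.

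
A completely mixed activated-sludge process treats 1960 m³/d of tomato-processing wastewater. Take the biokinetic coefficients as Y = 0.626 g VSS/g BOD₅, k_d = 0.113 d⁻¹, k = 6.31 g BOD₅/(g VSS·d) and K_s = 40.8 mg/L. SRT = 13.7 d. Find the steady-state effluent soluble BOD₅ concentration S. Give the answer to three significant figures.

S ≈ 2.02 mg/L

From the Monod/SRT balance for a CMAS, S = K_s·(1+k_d θ_c)/[θ_c·(Y k − k_d) − 1] = 40.8 × (1 + 0.113 × 13.7) / [13.7 × (0.626 × 6.31 − 0.113) − 1] = 104.0 / 51.57 = 2.016 mg/L.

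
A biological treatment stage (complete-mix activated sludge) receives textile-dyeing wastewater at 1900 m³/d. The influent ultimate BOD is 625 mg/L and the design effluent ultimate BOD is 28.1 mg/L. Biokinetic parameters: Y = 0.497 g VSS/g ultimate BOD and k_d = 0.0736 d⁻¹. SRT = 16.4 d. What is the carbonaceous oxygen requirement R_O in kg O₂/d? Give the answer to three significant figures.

Y_obs = Y / (1 + k_d θ_c) = 0.497 / (1 + 0.0736 × 16.4) = 0.497 / 2.207 = 0.2252.
Q·(S₀ − S) = 1900 × (625 − 28.1) × 10⁻³ = 1134 kg/d removed.
Biomass synthesised: P_X = Y_obs × 1134 = 255.4 kg VSS/d.
R_O = Q·ΔS − 1.42 P_X = 1134 − 362.7 = 771.5 kg O₂/d.

R_O ≈ 771 kg O₂/d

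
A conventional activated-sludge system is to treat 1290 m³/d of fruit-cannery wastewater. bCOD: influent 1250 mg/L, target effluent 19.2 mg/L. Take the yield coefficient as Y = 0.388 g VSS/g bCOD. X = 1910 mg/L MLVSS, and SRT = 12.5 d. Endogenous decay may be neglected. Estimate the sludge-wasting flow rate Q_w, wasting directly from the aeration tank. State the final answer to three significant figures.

Q_w ≈ 323 m³/d

V·X = Y·Q·ΔS·θ_c gives V = 0.388 × 1290 × (1250 − 19.2) × 12.5 / 1910 = 4032 m³.
For wasting at MLVSS concentration, Q_w = V/θ_c = 4032/12.5 = 322.5 m³/d.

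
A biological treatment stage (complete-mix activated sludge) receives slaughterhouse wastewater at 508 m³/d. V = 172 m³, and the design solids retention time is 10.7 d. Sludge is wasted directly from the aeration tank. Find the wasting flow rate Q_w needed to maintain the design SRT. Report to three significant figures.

Q_w ≈ 16.1 m³/d

Wasting from the aeration tank: Q_w = V / θ_c = 172.0 / 10.7 = 16.07 m³/d.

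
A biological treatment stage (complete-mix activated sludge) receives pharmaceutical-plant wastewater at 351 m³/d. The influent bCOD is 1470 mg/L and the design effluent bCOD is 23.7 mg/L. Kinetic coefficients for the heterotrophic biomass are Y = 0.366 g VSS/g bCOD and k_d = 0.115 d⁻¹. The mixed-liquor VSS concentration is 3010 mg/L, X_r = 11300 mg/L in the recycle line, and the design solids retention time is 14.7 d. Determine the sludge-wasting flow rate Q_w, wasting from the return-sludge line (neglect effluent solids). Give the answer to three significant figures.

Steady-state biomass mass balance: V·X·(1 + k_d·θ_c) = Y·Q·(S₀ − S)·θ_c, so V = 0.366 × 351 × (1470 − 23.7) × 14.7 / [3010 × (1 + 0.115 × 14.7)] = 2.73×10^6 / 8098 = 337.3 m³.
Q_w = (V·X)/(θ_c X_r) = 337.3 × 3010 / (14.7 × 11300) = 6.111 m³/d.

Q_w ≈ 6.11 m³/d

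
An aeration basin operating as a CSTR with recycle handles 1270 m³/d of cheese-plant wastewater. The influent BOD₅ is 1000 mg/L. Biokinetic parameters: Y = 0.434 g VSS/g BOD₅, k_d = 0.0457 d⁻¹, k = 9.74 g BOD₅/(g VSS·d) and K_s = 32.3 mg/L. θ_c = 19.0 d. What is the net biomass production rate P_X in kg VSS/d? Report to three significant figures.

P_X ≈ 295 kg VSS/d

Effluent substrate depends only on kinetics and SRT: S = K_s(1 + k_d θ_c) / [θ_c(Yk − k_d) − 1] = 32.3 × (1 + 0.0457 × 19.0) / [19.0 × (0.434 × 9.74 − 0.0457) − 1] = 60.35 / 78.45 = 0.7693 mg/L.
Y_obs = Y / (1 + k_d θ_c) = 0.434 / (1 + 0.0457 × 19.0) = 0.434 / 1.868 = 0.2323.
ΔS = 1000 − 0.769 = 999.2 mg/L, so the substrate removal rate is 1270 × 999.2/1000 = 1269 kg BOD₅/d.
Biomass produced: P_X = Y_obs·Q·ΔS = 0.2323 × 1269 ≈ 294.8 kg VSS/d.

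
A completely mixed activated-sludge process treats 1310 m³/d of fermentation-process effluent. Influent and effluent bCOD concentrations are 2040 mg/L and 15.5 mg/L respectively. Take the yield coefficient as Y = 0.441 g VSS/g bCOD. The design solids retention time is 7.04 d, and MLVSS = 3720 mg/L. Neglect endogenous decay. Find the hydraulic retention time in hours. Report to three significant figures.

τ ≈ 40.6 h

V·X = Y·Q·ΔS·θ_c gives V = 0.441 × 1310 × (2040 − 15.5) × 7.04 / 3720 = 2213 m³.
HRT = V/Q = 2213 m³ / 1310 m³·d⁻¹ = 1.690 d × 24 = 40.55 h.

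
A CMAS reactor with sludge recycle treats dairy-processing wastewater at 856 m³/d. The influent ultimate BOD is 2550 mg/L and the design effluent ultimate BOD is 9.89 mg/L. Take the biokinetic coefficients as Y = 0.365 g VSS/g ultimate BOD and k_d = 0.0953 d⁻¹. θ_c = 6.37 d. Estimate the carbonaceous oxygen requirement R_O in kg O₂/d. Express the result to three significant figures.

R_O ≈ 1470 kg O₂/d

The observed yield is Y_obs = Y/(1 + k_d·θ_c) = 0.365 / (1 + 0.0953 × 6.37) = 0.365 / 1.607 = 0.2271 g VSS per g ultimate BOD removed.
Q·(S₀ − S) = 856 × (2550 − 9.89) × 10⁻³ = 2174 kg/d removed.
Biomass synthesised: P_X = Y_obs × 2174 = 493.8 kg VSS/d.
R_O = Q·ΔS − 1.42 P_X = 2174 − 701.3 = 1473 kg O₂/d.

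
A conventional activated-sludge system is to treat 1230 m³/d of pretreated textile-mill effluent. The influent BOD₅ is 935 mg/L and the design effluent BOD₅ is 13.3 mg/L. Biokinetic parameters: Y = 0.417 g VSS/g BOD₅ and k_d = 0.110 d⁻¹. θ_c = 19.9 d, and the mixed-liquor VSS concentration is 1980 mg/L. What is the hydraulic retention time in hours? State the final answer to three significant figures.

τ ≈ 29.1 h

From the SRT design equation V = Y Q (S₀−S) θ_c / [X (1 + k_d θ_c)] = 0.417 × 1230 × (935 − 13.3) × 19.9 / [1980 × (1 + 0.110 × 19.9)] = 9.41×10^6 / 6314 = 1490 m³.
HRT = V/Q = 1490 m³ / 1230 m³·d⁻¹ = 1.211 d × 24 = 29.07 h.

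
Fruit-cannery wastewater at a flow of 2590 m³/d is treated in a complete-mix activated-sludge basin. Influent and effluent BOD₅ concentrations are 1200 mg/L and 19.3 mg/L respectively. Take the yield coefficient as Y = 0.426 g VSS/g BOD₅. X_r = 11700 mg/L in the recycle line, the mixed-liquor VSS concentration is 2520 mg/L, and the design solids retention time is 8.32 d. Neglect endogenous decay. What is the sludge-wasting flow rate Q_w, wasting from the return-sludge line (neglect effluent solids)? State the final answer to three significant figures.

With k_d = 0 the design equation reduces to V = Y Q (S₀−S) θ_c / X = 0.426 × 2590 × (1200 − 19.3) × 8.32 / 2520 = 4301 m³.
θ_c = V·X/(Q_w·X_r) when wasting from the recycle, so Q_w = V·X/(θ_c·X_r) = 4301 × 2520 / (8.32 × 11700) = 111.3 m³/d.

Q_w ≈ 111 m³/d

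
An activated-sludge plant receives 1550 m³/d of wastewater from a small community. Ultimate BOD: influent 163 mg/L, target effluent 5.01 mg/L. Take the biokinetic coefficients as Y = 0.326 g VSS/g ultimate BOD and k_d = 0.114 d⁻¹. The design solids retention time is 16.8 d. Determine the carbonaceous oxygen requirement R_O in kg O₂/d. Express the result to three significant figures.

Y_obs = Y / (1 + k_d θ_c) = 0.326 / (1 + 0.114 × 16.8) = 0.326 / 2.915 = 0.1118.
ΔS = 163 − 5.01 = 158.0 mg/L, so the substrate removal rate is 1550 × 158.0/1000 = 244.9 kg ultimate BOD/d.
P_X = Y_obs·Q·(S₀ − S) = 0.1118 × 244.9 = 27.38 kg VSS/d.
R_O = Q·(S₀ − S) − 1.42·P_X = 244.9 − 1.42 × 27.38 = 206.0 kg O₂/d.

R_O ≈ 206 kg O₂/d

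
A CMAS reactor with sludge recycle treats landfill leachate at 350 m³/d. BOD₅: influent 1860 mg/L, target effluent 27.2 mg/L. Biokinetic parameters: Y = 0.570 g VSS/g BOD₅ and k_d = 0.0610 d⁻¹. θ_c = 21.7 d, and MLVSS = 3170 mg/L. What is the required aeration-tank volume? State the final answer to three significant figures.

From the SRT design equation V = Y Q (S₀−S) θ_c / [X (1 + k_d θ_c)] = 0.570 × 350 × (1860 − 27.2) × 21.7 / [3170 × (1 + 0.0610 × 21.7)] = 7.93×10^6 / 7366 = 1077 m³.

V ≈ 1080 m³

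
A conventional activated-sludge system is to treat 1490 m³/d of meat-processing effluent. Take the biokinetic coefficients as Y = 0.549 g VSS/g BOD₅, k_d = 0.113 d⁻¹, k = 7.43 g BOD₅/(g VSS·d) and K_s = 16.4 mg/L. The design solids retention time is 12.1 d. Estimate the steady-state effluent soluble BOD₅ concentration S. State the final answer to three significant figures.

For a completely mixed reactor with recycle the Lawrence–McCarty relation gives S = K_s·(1 + k_d·θ_c) / [θ_c·(Y·k − k_d) − 1] = 16.4 × (1 + 0.113 × 12.1) / [12.1 × (0.549 × 7.43 − 0.113) − 1] = 38.82 / 46.99 = 0.8262 mg/L.

S ≈ 0.826 mg/L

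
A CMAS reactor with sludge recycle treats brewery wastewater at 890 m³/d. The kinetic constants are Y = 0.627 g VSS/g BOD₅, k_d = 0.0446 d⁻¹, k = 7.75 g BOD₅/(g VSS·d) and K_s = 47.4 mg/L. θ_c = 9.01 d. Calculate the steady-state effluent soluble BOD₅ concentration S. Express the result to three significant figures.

S ≈ 1.57 mg/L

From the Monod/SRT balance for a CMAS, S = K_s·(1+k_d θ_c)/[θ_c·(Y k − k_d) − 1] = 47.4 × (1 + 0.0446 × 9.01) / [9.01 × (0.627 × 7.75 − 0.0446) − 1] = 66.45 / 42.38 = 1.568 mg/L.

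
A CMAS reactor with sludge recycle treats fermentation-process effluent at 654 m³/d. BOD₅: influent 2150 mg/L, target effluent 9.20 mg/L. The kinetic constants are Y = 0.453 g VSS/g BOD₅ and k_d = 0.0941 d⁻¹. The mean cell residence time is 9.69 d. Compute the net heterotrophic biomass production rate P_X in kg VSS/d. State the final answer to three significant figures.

Correct the yield for decay: Y_obs = Y/(1 + k_d θ_c) = 0.453 / (1 + 0.0941 × 9.69) = 0.453 / 1.912 = 0.2369.
ΔS = 2150 − 9.20 = 2141 mg/L, so the substrate removal rate is 654 × 2141/1000 = 1400 kg BOD₅/d.
So the net sludge growth is P_X = 0.2369 × 1400 = 331.7 kg VSS/d.

P_X ≈ 332 kg VSS/d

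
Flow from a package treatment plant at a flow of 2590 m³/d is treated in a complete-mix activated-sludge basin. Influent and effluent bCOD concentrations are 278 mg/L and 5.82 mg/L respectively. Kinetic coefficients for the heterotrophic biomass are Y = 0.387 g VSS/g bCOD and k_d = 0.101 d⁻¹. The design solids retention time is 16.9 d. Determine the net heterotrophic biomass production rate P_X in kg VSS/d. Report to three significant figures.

P_X ≈ 101 kg VSS/d

Correct the yield for decay: Y_obs = Y/(1 + k_d θ_c) = 0.387 / (1 + 0.101 × 16.9) = 0.387 / 2.707 = 0.1430.
Mass of bCOD removed per day: Q(S₀ − S) = 2590 × 272.2 g/m³ = 704.9 kg/d.
Biomass produced: P_X = Y_obs·Q·ΔS = 0.1430 × 704.9 ≈ 100.8 kg VSS/d.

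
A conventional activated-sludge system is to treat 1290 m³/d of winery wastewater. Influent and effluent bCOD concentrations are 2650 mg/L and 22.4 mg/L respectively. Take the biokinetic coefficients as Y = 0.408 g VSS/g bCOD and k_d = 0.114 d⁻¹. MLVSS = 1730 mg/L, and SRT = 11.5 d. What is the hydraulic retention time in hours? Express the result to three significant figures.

Rearranging the biomass balance for a CMAS with decay, V = Y·Q·ΔS·θ_c / [X·(1+k_d θ_c)] = 0.408 × 1290 × (2650 − 22.4) × 11.5 / [1730 × (1 + 0.114 × 11.5)] = 1.59×10^7 / 3998 = 3978 m³.
HRT = V/Q = 3978 m³ / 1290 m³·d⁻¹ = 3.084 d × 24 = 74.01 h.

τ ≈ 74.0 h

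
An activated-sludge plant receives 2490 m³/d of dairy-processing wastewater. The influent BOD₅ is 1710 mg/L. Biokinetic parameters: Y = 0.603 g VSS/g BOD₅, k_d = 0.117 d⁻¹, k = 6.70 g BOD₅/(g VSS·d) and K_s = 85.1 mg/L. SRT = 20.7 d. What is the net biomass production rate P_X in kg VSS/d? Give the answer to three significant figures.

From the Monod/SRT balance for a CMAS, S = K_s·(1+k_d θ_c)/[θ_c·(Y k − k_d) − 1] = 85.1 × (1 + 0.117 × 20.7) / [20.7 × (0.603 × 6.70 − 0.117) − 1] = 291.2 / 80.21 = 3.631 mg/L.
Correct the yield for decay: Y_obs = Y/(1 + k_d θ_c) = 0.603 / (1 + 0.117 × 20.7) = 0.603 / 3.422 = 0.1762.
ΔS = 1710 − 3.63 = 1706 mg/L, so the substrate removal rate is 2490 × 1706/1000 = 4249 kg BOD₅/d.
So the net sludge growth is P_X = 0.1762 × 4249 = 748.7 kg VSS/d.

P_X ≈ 749 kg VSS/d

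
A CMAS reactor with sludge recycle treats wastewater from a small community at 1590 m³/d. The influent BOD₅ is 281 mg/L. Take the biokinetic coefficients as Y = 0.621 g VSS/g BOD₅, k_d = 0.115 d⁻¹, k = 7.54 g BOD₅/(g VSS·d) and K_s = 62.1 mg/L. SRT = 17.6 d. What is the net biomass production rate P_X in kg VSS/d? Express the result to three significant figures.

For a completely mixed reactor with recycle the Lawrence–McCarty relation gives S = K_s·(1 + k_d·θ_c) / [θ_c·(Y·k − k_d) − 1] = 62.1 × (1 + 0.115 × 17.6) / [17.6 × (0.621 × 7.54 − 0.115) − 1] = 187.8 / 79.39 = 2.366 mg/L.
Correct the yield for decay: Y_obs = Y/(1 + k_d θ_c) = 0.621 / (1 + 0.115 × 17.6) = 0.621 / 3.024 = 0.2054.
Q·(S₀ − S) = 1590 × (281 − 2.37) × 10⁻³ = 443.0 kg/d removed.
So the net sludge growth is P_X = 0.2054 × 443.0 = 90.98 kg VSS/d.

P_X ≈ 91.0 kg VSS/d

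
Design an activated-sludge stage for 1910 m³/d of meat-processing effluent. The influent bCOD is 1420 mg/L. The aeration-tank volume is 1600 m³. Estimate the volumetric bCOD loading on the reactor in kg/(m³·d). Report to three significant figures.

Applied bCOD load per unit volume = Q·S₀/V = (1910 × 1420/1000)/1600 = 1.695 kg bCOD·m⁻³·d⁻¹.

L_v ≈ 1.70 kg bCOD/(m³·d)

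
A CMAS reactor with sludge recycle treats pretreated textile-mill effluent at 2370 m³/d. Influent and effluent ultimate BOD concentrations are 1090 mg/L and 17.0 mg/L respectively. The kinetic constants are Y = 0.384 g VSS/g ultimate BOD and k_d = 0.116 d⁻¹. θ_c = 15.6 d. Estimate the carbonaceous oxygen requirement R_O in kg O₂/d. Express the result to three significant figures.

R_O ≈ 2050 kg O₂/d

Observed yield with endogenous decay: Y_obs = Y / (1 + k_d·θ_c) = 0.384 / (1 + 0.116 × 15.6) = 0.384 / 2.810 = 0.1367 g VSS/g ultimate BOD.
Q·(S₀ − S) = 2370 × (1090 − 17.0) × 10⁻³ = 2543 kg/d removed.
Net sludge production P_X = 0.1367 × 2543 = 347.6 kg VSS/d.
R_O = Q·ΔS − 1.42 P_X = 2543 − 493.5 = 2049 kg O₂/d.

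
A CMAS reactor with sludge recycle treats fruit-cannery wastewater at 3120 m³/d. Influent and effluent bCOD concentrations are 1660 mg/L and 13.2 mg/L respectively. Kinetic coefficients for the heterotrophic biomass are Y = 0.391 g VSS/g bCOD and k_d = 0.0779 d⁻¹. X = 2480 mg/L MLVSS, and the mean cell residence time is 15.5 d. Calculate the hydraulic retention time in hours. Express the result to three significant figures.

Steady-state biomass mass balance: V·X·(1 + k_d·θ_c) = Y·Q·(S₀ − S)·θ_c, so V = 0.391 × 3120 × (1660 − 13.2) × 15.5 / [2480 × (1 + 0.0779 × 15.5)] = 3.11×10^7 / 5474 = 5688 m³.
HRT = V/Q = 5688 m³ / 3120 m³·d⁻¹ = 1.823 d × 24 = 43.75 h.

τ ≈ 43.8 h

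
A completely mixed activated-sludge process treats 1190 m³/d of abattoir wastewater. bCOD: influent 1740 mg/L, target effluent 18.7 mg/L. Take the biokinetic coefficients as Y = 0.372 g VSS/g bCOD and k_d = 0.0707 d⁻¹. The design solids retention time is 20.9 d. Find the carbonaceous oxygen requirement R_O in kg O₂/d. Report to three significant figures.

The observed yield is Y_obs = Y/(1 + k_d·θ_c) = 0.372 / (1 + 0.0707 × 20.9) = 0.372 / 2.478 = 0.1501 g VSS per g bCOD removed.
Mass of bCOD removed per day: Q(S₀ − S) = 1190 × 1721 g/m³ = 2048 kg/d.
Net sludge production P_X = 0.1501 × 2048 = 307.5 kg VSS/d.
R_O = Q·(S₀ − S) − 1.42·P_X = 2048 − 1.42 × 307.5 = 1612 kg O₂/d.

R_O ≈ 1610 kg O₂/d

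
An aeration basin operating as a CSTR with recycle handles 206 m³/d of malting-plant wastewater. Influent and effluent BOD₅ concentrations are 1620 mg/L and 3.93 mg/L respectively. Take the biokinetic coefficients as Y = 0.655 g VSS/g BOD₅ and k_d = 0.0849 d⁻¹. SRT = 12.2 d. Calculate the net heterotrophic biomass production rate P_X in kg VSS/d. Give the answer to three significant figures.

P_X ≈ 107 kg VSS/d

Observed yield with endogenous decay: Y_obs = Y / (1 + k_d·θ_c) = 0.655 / (1 + 0.0849 × 12.2) = 0.655 / 2.036 = 0.3217 g VSS/g BOD₅.
Q·(S₀ − S) = 206 × (1620 − 3.93) × 10⁻³ = 332.9 kg/d removed.
Net biomass production P_X = Y_obs × Q·(S₀ − S) = 0.3217 × 332.9 = 107.1 kg VSS/d.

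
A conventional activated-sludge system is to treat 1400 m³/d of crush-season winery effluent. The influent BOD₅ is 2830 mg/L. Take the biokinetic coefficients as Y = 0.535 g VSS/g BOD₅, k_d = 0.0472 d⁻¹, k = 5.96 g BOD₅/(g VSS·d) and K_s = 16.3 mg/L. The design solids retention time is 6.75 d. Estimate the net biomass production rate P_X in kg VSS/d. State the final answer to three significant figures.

For a completely mixed reactor with recycle the Lawrence–McCarty relation gives S = K_s·(1 + k_d·θ_c) / [θ_c·(Y·k − k_d) − 1] = 16.3 × (1 + 0.0472 × 6.75) / [6.75 × (0.535 × 5.96 − 0.0472) − 1] = 21.49 / 20.20 = 1.064 mg/L.
The observed yield is Y_obs = Y/(1 + k_d·θ_c) = 0.535 / (1 + 0.0472 × 6.75) = 0.535 / 1.319 = 0.4057 g VSS per g BOD₅ removed.
Substrate removed = Q·(S₀ − S) = 1400 m³/d × (2830 − 1.06) g/m³ = 3.96×10^6 g/d = 3961 kg/d.
P_X = Y_obs · Q(S₀ − S) = 0.4057 × 3961 = 1607 kg VSS/d.

P_X ≈ 1610 kg VSS/d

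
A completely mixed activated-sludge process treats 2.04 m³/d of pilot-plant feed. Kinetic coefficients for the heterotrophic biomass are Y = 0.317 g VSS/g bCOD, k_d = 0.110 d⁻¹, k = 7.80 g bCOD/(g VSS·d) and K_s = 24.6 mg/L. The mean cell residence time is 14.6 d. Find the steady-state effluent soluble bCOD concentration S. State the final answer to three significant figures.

Effluent substrate depends only on kinetics and SRT: S = K_s(1 + k_d θ_c) / [θ_c(Yk − k_d) − 1] = 24.6 × (1 + 0.110 × 14.6) / [14.6 × (0.317 × 7.80 − 0.110) − 1] = 64.11 / 33.49 = 1.914 mg/L.

S ≈ 1.91 mg/L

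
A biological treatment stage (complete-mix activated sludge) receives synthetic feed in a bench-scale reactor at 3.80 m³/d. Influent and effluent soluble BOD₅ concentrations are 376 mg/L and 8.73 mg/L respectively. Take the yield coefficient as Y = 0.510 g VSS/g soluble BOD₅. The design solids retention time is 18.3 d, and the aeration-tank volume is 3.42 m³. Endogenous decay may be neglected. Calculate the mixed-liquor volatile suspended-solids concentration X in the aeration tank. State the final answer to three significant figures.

X ≈ 3810 mg/L

X = Y·Q·ΔS·θ_c / V = 0.510 × 3.80 × (376 − 8.73) × 18.3 / 3.42 = 3809 mg/L.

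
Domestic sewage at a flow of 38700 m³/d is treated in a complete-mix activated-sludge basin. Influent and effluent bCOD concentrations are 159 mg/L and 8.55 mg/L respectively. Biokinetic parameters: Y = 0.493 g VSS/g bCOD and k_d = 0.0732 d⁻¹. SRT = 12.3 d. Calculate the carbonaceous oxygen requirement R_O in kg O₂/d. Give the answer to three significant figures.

The observed yield is Y_obs = Y/(1 + k_d·θ_c) = 0.493 / (1 + 0.0732 × 12.3) = 0.493 / 1.900 = 0.2594 g VSS per g bCOD removed.
Mass of bCOD removed per day: Q(S₀ − S) = 38700 × 150.4 g/m³ = 5822 kg/d.
P_X = Y_obs·Q·(S₀ − S) = 0.2594 × 5822 = 1510 kg VSS/d.
Carbonaceous O₂ demand = substrate oxidised − cell-mass equivalent = 5822 − 1.42 × 1510 = 3678 kg O₂/d.

R_O ≈ 3680 kg O₂/d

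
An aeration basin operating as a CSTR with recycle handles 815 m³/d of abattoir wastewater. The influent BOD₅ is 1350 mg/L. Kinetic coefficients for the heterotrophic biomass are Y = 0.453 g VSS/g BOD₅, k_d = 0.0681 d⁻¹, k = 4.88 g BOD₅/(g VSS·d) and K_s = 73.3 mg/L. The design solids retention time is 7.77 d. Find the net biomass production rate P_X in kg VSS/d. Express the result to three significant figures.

Effluent substrate depends only on kinetics and SRT: S = K_s(1 + k_d θ_c) / [θ_c(Yk − k_d) − 1] = 73.3 × (1 + 0.0681 × 7.77) / [7.77 × (0.453 × 4.88 − 0.0681) − 1] = 112.1 / 15.65 = 7.163 mg/L.
The observed yield is Y_obs = Y/(1 + k_d·θ_c) = 0.453 / (1 + 0.0681 × 7.77) = 0.453 / 1.529 = 0.2962 g VSS per g BOD₅ removed.
Substrate removed = Q·(S₀ − S) = 815 m³/d × (1350 − 7.16) g/m³ = 1.09×10^6 g/d = 1094 kg/d.
Net biomass production P_X = Y_obs × Q·(S₀ − S) = 0.2962 × 1094 = 324.2 kg VSS/d.

P_X ≈ 324 kg VSS/d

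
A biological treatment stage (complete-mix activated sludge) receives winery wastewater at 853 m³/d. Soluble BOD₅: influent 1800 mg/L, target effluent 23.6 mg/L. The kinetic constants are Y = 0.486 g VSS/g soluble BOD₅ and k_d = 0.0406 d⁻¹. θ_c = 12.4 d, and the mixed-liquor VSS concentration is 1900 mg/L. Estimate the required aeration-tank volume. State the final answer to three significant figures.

Steady-state biomass mass balance: V·X·(1 + k_d·θ_c) = Y·Q·(S₀ − S)·θ_c, so V = 0.486 × 853 × (1800 − 23.6) × 12.4 / [1900 × (1 + 0.0406 × 12.4)] = 9.13×10^6 / 2857 = 3197 m³.

V ≈ 3200 m³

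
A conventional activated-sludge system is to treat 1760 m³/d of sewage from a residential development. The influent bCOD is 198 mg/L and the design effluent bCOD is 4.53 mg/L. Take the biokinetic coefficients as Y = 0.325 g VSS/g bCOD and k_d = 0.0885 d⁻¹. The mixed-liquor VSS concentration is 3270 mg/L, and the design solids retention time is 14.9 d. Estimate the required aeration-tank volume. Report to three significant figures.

Rearranging the biomass balance for a CMAS with decay, V = Y·Q·ΔS·θ_c / [X·(1+k_d θ_c)] = 0.325 × 1760 × (198 − 4.53) × 14.9 / [3270 × (1 + 0.0885 × 14.9)] = 1.65×10^6 / 7582 = 217.5 m³.

V ≈ 217 m³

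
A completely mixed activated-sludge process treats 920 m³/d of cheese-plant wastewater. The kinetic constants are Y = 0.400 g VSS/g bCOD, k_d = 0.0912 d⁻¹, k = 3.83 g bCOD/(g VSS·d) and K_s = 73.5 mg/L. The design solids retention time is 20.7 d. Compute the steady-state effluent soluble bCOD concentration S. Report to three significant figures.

S ≈ 7.36 mg/L

Effluent substrate depends only on kinetics and SRT: S = K_s(1 + k_d θ_c) / [θ_c(Yk − k_d) − 1] = 73.5 × (1 + 0.0912 × 20.7) / [20.7 × (0.400 × 3.83 − 0.0912) − 1] = 212.3 / 28.82 = 7.364 mg/L.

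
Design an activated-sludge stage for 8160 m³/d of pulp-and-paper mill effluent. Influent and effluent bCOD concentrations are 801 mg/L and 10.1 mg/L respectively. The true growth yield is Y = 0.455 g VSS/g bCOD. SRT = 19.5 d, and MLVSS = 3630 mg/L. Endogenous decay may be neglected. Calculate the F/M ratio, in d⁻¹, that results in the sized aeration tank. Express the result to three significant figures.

Biomass mass balance (decay neglected): V·X = Y·Q·(S₀ − S)·θ_c, so V = 0.455 × 8160 × (801 − 10.1) × 19.5 / 3630 = 15774 m³.
Food-to-microorganism ratio F/M = Q S₀ / (V X) = 8160 × 801 / (15774 × 3630) = 0.1141 d⁻¹.

F/M ≈ 0.114 d⁻¹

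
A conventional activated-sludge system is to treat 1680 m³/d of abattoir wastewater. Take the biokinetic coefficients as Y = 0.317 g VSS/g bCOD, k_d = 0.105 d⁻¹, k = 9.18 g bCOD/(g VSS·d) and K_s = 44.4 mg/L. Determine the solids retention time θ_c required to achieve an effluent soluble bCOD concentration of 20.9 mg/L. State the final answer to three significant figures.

Specific growth rate at S = 20.9 mg/L: μ = YkS/(K_s+S) = 0.317·9.18·20.9/(44.4+20.9) = 0.9314 d⁻¹.
Then 1/θ_c = μ − k_d = 0.9314 − 0.105 = 0.8264 d⁻¹, giving θ_c = 1.210 d.

θ_c ≈ 1.21 d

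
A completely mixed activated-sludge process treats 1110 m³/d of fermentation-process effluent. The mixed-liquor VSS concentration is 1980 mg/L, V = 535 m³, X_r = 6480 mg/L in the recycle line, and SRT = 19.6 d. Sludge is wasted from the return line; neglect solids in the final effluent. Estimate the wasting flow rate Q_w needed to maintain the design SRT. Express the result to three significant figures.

Q_w = (V·X)/(θ_c X_r) = 535.0 × 1980 / (19.6 × 6480) = 8.340 m³/d.

Q_w ≈ 8.34 m³/d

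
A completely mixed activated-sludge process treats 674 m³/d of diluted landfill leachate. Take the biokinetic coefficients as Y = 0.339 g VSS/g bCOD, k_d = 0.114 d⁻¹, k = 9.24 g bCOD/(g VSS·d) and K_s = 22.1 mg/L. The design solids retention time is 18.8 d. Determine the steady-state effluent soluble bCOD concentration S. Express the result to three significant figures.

From the Monod/SRT balance for a CMAS, S = K_s·(1+k_d θ_c)/[θ_c·(Y k − k_d) − 1] = 22.1 × (1 + 0.114 × 18.8) / [18.8 × (0.339 × 9.24 − 0.114) − 1] = 69.46 / 55.75 = 1.246 mg/L.

S ≈ 1.25 mg/L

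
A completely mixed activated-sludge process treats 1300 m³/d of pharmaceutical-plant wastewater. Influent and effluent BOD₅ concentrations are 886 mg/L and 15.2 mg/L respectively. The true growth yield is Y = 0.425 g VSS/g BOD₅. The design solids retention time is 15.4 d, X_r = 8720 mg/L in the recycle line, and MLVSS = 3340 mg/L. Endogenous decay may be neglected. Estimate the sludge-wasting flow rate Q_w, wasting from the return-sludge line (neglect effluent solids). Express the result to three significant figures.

Q_w ≈ 55.2 m³/d

With k_d = 0 the design equation reduces to V = Y Q (S₀−S) θ_c / X = 0.425 × 1300 × (886 − 15.2) × 15.4 / 3340 = 2218 m³.
θ_c = V·X/(Q_w·X_r) when wasting from the recycle, so Q_w = V·X/(θ_c·X_r) = 2218 × 3340 / (15.4 × 8720) = 55.17 m³/d.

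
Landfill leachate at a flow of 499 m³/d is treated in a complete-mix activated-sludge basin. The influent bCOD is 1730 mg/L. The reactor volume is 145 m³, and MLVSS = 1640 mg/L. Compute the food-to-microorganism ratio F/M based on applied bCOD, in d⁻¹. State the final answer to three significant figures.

Food-to-microorganism ratio F/M = Q S₀ / (V X) = 499 × 1730 / (145.0 × 1640) = 3.630 d⁻¹.

F/M ≈ 3.63 d⁻¹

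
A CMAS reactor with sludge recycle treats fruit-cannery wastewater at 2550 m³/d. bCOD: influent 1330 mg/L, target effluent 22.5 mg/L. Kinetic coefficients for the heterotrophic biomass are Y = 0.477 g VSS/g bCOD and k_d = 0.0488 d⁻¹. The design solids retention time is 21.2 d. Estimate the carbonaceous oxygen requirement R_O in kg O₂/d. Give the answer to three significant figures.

R_O ≈ 2220 kg O₂/d

The observed yield is Y_obs = Y/(1 + k_d·θ_c) = 0.477 / (1 + 0.0488 × 21.2) = 0.477 / 2.035 = 0.2344 g VSS per g bCOD removed.
Substrate removed = Q·(S₀ − S) = 2550 m³/d × (1330 − 22.5) g/m³ = 3.33×10^6 g/d = 3334 kg/d.
Biomass synthesised: P_X = Y_obs × 3334 = 781.7 kg VSS/d.
R_O = Q·ΔS − 1.42 P_X = 3334 − 1110 = 2224 kg O₂/d.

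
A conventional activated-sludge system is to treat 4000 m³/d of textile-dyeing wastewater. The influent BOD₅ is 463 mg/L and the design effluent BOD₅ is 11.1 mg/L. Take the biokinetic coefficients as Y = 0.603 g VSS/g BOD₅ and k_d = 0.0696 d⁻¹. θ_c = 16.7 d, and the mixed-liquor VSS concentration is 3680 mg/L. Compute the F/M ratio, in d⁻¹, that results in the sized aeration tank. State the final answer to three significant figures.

Steady-state biomass mass balance: V·X·(1 + k_d·θ_c) = Y·Q·(S₀ − S)·θ_c, so V = 0.603 × 4000 × (463 − 11.1) × 16.7 / [3680 × (1 + 0.0696 × 16.7)] = 1.82×10^7 / 7957 = 2288 m³.
F/M = Q·S₀ / (V·X) = 4000 × 463 / (2288 × 3680) = 0.2200 g BOD₅·(g VSS·d)⁻¹.

F/M ≈ 0.220 d⁻¹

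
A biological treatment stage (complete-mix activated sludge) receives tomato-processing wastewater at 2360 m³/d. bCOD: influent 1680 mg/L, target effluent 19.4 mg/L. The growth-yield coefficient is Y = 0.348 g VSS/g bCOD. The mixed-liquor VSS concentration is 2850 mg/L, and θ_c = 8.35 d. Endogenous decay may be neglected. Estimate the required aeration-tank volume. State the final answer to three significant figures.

V ≈ 4000 m³

Biomass mass balance (decay neglected): V·X = Y·Q·(S₀ − S)·θ_c, so V = 0.348 × 2360 × (1680 − 19.4) × 8.35 / 2850 = 3996 m³.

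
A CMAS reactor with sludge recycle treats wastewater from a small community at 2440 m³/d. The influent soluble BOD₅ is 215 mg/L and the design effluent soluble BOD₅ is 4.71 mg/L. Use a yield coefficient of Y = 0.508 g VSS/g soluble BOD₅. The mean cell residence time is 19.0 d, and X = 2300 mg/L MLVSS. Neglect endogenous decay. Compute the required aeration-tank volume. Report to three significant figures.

With k_d = 0 the design equation reduces to V = Y Q (S₀−S) θ_c / X = 0.508 × 2440 × (215 − 4.71) × 19.0 / 2300 = 2153 m³.

V ≈ 2150 m³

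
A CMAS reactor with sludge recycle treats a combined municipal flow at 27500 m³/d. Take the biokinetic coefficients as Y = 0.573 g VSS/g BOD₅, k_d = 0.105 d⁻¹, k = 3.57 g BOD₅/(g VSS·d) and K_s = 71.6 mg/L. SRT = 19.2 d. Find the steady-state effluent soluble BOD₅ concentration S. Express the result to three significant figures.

From the Monod/SRT balance for a CMAS, S = K_s·(1+k_d θ_c)/[θ_c·(Y k − k_d) − 1] = 71.6 × (1 + 0.105 × 19.2) / [19.2 × (0.573 × 3.57 − 0.105) − 1] = 215.9 / 36.26 = 5.956 mg/L.

S ≈ 5.96 mg/L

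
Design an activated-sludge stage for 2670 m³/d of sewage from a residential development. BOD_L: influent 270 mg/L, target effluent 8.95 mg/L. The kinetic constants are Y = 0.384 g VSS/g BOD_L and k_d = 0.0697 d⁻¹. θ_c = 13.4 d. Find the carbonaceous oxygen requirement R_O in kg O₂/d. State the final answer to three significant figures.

R_O ≈ 500 kg O₂/d

Correct the yield for decay: Y_obs = Y/(1 + k_d θ_c) = 0.384 / (1 + 0.0697 × 13.4) = 0.384 / 1.934 = 0.1986.
ΔS = 270 − 8.95 = 261.1 mg/L, so the substrate removal rate is 2670 × 261.1/1000 = 697.0 kg BOD_L/d.
Net sludge production P_X = 0.1986 × 697.0 = 138.4 kg VSS/d.
Carbonaceous O₂ demand = substrate oxidised − cell-mass equivalent = 697.0 − 1.42 × 138.4 = 500.5 kg O₂/d.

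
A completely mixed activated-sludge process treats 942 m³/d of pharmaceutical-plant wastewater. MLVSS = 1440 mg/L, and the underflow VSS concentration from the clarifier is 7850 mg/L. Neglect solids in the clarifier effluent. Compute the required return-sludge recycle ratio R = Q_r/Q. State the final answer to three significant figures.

R ≈ 0.225

Solids balance on the clarifier gives (1+R)X = R·X_r, so R = X/(X_r − X) = 1440 / (7850 − 1440) = 0.2246.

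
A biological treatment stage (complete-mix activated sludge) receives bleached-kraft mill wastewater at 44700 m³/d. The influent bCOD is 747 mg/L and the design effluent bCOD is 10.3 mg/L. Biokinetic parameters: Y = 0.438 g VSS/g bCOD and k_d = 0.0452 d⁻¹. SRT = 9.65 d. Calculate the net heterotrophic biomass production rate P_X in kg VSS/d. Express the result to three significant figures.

The observed yield is Y_obs = Y/(1 + k_d·θ_c) = 0.438 / (1 + 0.0452 × 9.65) = 0.438 / 1.436 = 0.3050 g VSS per g bCOD removed.
ΔS = 747 − 10.3 = 736.7 mg/L, so the substrate removal rate is 44700 × 736.7/1000 = 32930 kg bCOD/d.
P_X = Y_obs · Q(S₀ − S) = 0.3050 × 32930 = 10043 kg VSS/d.

P_X ≈ 10000 kg VSS/d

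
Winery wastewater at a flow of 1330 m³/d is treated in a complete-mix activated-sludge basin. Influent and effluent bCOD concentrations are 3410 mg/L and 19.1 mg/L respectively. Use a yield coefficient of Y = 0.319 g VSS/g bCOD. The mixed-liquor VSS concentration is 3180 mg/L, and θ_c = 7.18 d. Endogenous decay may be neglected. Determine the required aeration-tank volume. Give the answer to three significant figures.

V ≈ 3250 m³

With k_d = 0 the design equation reduces to V = Y Q (S₀−S) θ_c / X = 0.319 × 1330 × (3410 − 19.1) × 7.18 / 3180 = 3248 m³.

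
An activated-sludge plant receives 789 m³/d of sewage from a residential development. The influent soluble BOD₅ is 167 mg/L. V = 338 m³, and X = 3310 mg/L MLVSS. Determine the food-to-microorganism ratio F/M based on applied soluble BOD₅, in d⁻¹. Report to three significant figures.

F/M = applied load / biomass = Q·S₀/(V·X) = 789 × 167 / (338.0 × 3310) = 0.1178 d⁻¹.

F/M ≈ 0.118 d⁻¹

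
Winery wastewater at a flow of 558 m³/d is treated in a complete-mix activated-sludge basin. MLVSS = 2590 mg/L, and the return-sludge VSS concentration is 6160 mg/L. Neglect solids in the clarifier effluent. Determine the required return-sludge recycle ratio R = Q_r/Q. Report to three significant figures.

Mass balance around the secondary clarifier (neglecting effluent solids): R = X / (X_r − X) = 2590 / (6160 − 2590) = 0.7255.

R ≈ 0.725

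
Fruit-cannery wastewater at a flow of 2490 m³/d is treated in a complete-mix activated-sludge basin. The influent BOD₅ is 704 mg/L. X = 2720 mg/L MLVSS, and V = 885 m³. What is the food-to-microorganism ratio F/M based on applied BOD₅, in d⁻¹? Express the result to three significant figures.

F/M ≈ 0.728 d⁻¹

F/M = Q·S₀ / (V·X) = 2490 × 704 / (885.0 × 2720) = 0.7282 g BOD₅·(g VSS·d)⁻¹.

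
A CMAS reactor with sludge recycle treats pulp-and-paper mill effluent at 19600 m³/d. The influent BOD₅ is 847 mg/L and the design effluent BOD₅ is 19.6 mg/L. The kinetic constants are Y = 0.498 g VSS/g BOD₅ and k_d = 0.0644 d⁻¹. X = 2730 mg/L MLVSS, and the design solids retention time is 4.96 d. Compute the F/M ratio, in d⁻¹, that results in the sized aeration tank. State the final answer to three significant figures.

F/M ≈ 0.547 d⁻¹

Steady-state biomass mass balance: V·X·(1 + k_d·θ_c) = Y·Q·(S₀ − S)·θ_c, so V = 0.498 × 19600 × (847 − 19.6) × 4.96 / [2730 × (1 + 0.0644 × 4.96)] = 4.01×10^7 / 3602 = 11121 m³.
Food-to-microorganism ratio F/M = Q S₀ / (V X) = 19600 × 847 / (11121 × 2730) = 0.5468 d⁻¹.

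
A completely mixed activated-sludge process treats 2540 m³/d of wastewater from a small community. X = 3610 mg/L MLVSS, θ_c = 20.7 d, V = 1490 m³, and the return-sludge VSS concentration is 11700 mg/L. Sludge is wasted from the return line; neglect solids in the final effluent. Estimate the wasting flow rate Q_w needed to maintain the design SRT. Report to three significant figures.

θ_c = V·X/(Q_w·X_r) when wasting from the recycle, so Q_w = V·X/(θ_c·X_r) = 1490 × 3610 / (20.7 × 11700) = 22.21 m³/d.

Q_w ≈ 22.2 m³/d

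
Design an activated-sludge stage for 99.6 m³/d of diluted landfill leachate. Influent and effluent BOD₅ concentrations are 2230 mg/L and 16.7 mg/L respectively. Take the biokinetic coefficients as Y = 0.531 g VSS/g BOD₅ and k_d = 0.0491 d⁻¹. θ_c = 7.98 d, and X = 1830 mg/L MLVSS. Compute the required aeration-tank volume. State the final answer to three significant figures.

V ≈ 367 m³

From the SRT design equation V = Y Q (S₀−S) θ_c / [X (1 + k_d θ_c)] = 0.531 × 99.6 × (2230 − 16.7) × 7.98 / [1830 × (1 + 0.0491 × 7.98)] = 9.34×10^5 / 2547 = 366.7 m³.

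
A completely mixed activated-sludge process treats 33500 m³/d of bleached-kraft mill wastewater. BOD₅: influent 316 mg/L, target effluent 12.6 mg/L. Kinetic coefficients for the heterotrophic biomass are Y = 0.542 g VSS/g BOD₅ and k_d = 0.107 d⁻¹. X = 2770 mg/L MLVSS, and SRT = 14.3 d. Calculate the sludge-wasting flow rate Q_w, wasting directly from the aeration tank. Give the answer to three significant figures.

From the SRT design equation V = Y Q (S₀−S) θ_c / [X (1 + k_d θ_c)] = 0.542 × 33500 × (316 − 12.6) × 14.3 / [2770 × (1 + 0.107 × 14.3)] = 7.88×10^7 / 7008 = 11240 m³.
For wasting at MLVSS concentration, Q_w = V/θ_c = 11240/14.3 = 786.0 m³/d.

Q_w ≈ 786 m³/d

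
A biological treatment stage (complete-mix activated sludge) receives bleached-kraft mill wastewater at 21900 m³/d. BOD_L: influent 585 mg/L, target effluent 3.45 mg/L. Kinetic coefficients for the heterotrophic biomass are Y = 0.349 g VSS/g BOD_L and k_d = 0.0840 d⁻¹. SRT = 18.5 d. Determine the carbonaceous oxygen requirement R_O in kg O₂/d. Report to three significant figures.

R_O ≈ 10300 kg O₂/d

Y_obs = Y / (1 + k_d θ_c) = 0.349 / (1 + 0.0840 × 18.5) = 0.349 / 2.554 = 0.1366.
Q·(S₀ − S) = 21900 × (585 − 3.45) × 10⁻³ = 12736 kg/d removed.
P_X = Y_obs·Q·(S₀ − S) = 0.1366 × 12736 = 1740 kg VSS/d.
Carbonaceous O₂ demand = substrate oxidised − cell-mass equivalent = 12736 − 1.42 × 1740 = 10265 kg O₂/d.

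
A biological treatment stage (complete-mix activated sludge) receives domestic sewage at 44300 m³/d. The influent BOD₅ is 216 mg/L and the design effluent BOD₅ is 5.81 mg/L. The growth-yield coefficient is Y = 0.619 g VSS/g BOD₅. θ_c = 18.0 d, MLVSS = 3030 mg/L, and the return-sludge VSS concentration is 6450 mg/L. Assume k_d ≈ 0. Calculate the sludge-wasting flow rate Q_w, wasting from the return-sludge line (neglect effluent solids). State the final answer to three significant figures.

Q_w ≈ 894 m³/d

With k_d = 0 the design equation reduces to V = Y Q (S₀−S) θ_c / X = 0.619 × 44300 × (216 − 5.81) × 18.0 / 3030 = 34240 m³.
θ_c = V·X/(Q_w·X_r) when wasting from the recycle, so Q_w = V·X/(θ_c·X_r) = 34240 × 3030 / (18.0 × 6450) = 893.6 m³/d.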